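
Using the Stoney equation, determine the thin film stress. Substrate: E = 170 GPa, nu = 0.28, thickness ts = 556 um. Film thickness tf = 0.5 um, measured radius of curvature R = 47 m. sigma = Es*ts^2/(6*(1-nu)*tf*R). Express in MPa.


Step 1: Compute numerator: Es * ts^2 = 170 * 556^2 = 52553120 (GPa*um^2)
Step 2: Compute denominator (R in um): 6*(1-nu)*tf*R = 6*0.72*0.5*47e6 = 101520000.0 (um^2)
Step 3: sigma (GPa) = 52553120 / 101520000.0 = 5.17663e-01 GPa
Step 4: Convert to MPa (x1000): sigma = 517.7 MPa


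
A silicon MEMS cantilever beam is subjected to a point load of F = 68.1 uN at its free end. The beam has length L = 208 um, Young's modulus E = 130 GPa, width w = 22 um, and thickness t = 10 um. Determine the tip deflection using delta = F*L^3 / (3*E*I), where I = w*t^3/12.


Step 1: Calculate the second moment of area.
I = w * t^3 / 12 = 22 * 10^3 / 12 = 1833.3333 um^4
Step 2: Convert E to consistent units (1 GPa = 1000 uN/um^2).
E = 130 GPa = 130000 uN/um^2
Step 3: Calculate tip deflection.
delta = F * L^3 / (3 * E * I)
delta = 68.1 * 208^3 / (3 * 130000 * 1833.3333)
delta = 0.8571 um


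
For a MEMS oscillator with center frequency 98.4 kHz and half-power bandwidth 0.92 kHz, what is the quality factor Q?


Step 1: Q = f0 / bandwidth
Step 2: Q = 98.4 / 0.92
Q = 107.0


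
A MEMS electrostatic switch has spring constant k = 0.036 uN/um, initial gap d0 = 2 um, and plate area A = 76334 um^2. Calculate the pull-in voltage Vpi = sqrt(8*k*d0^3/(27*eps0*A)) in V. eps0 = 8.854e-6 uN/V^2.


Step 1: Compute numerator: 8 * k * d0^3 = 8 * 0.036 * 2^3 = 2.304
Step 2: Compute denominator: 27 * eps0 * A = 27 * 8.854e-6 * 76334 = 18.248253
Step 3: Vpi = sqrt(2.304 / 18.248253)
Vpi = 0.36 V


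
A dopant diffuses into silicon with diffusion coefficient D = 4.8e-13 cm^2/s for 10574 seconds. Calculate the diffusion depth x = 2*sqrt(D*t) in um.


Step 1: Compute D*t = 4.8e-13 * 10574 = 5.07552e-09 cm^2
Step 2: sqrt(D*t) = 7.12427e-05 cm
Step 3: x = 2 * 7.12427e-05 cm = 1.424854e-04 cm
Step 4: Convert to um (1 cm = 1e4 um): x = 1.425 um


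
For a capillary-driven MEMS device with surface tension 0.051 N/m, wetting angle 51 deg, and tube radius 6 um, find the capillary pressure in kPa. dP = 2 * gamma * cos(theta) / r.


Step 1: cos(51 deg) = 0.6293
Step 2: Convert r to m: r = 6e-6 m
Step 3: dP = 2 * 0.051 * 0.6293 / 6e-6 = 10698.1 Pa
Step 4: Convert Pa to kPa (divide by 1000).
dP = 10.7 kPa


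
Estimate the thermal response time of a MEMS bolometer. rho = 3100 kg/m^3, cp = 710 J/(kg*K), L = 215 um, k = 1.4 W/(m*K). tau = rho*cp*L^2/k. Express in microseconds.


Step 1: Convert L to m: L = 215e-6 m
Step 2: L^2 = (215e-6)^2 = 4.6225e-08 m^2
Step 3: tau = 3100 * 710 * 4.6225e-08 / 1.4 = 7.267230357e-02 s
Step 4: Convert to microseconds (multiply by 1e6).
tau = 72672.304 us


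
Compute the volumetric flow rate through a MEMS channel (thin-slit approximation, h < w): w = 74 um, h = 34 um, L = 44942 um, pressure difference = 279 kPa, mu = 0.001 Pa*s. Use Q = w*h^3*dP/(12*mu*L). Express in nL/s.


Step 1: Convert all dimensions to SI (meters).
w = 74e-6 m, h = 34e-6 m, L = 44942e-6 m, dP = 279e3 Pa
Step 2: Q = w * h^3 * dP / (12 * mu * L)
Q = 74e-6 * (34e-6)^3 * 279e3 / (12 * 0.001 * 44942e-6) = 1.50466228e-09 m^3/s
Step 3: Convert Q from m^3/s to nL/s (1 m^3 = 1e12 nL, so multiply by 1e12).
Q = 1504.662 nL/s


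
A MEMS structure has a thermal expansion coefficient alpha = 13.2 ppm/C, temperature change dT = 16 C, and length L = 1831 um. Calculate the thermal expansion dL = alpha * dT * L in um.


Step 1: Convert CTE: alpha = 13.2 ppm/C = 13.2e-6 /C
Step 2: dL = 13.2e-6 * 16 * 1831
dL = 0.3867 um


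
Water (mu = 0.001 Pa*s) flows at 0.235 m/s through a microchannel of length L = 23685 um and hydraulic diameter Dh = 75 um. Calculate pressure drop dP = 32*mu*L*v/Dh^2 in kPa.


Step 1: Convert to SI: L = 23685e-6 m, Dh = 75e-6 m
Step 2: dP = 32 * 0.001 * 23685e-6 * 0.235 / (75e-6)^2
Step 3: dP = 31664.21 Pa
Step 4: Convert to kPa: dP = 31.66 kPa


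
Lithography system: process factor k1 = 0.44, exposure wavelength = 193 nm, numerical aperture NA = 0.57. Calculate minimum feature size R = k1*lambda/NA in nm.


Step 1: Identify values: k1 = 0.44, lambda = 193 nm, NA = 0.57
Step 2: R = k1 * lambda / NA
R = 0.44 * 193 / 0.57
R = 149.0 nm


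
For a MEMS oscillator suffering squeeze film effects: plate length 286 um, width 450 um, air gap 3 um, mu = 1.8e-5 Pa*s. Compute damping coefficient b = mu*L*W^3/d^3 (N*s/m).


Step 1: Convert to SI.
L = 286e-6 m, W = 450e-6 m, d = 3e-6 m
Step 2: W^3 = (450e-6)^3 = 9.11e-11 m^3
Step 3: d^3 = (3e-6)^3 = 2.70e-17 m^3
Step 4: b = 1.8e-5 * 286e-6 * 9.11e-11 / 2.70e-17
b = 1.74e-02 N*s/m


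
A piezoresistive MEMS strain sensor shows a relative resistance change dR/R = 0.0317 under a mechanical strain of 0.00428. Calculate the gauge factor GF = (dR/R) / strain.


Step 1: Identify values.
dR/R = 0.0317, strain = 0.00428
Step 2: GF = (dR/R) / strain = 0.0317 / 0.00428
GF = 7.4


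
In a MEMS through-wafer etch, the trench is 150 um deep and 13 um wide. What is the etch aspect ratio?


Step 1: AR = depth / width
Step 2: AR = 150 / 13
AR = 11.5


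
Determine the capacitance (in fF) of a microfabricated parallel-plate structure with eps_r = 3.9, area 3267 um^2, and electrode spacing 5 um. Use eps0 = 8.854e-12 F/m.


Step 1: Convert area to m^2: A = 3267e-12 m^2
Step 2: Convert gap to m: d = 5e-6 m
Step 3: C = eps0 * eps_r * A / d
C = 8.854e-12 * 3.9 * 3267e-12 / 5e-6
Step 4: Convert to fF (multiply by 1e15).
C = 22.56 fF


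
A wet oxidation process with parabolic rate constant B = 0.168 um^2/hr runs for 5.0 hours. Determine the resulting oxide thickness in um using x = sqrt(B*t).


Step 1: Compute B*t = 0.168 * 5.0 = 0.84
Step 2: x = sqrt(0.84)
x = 0.917 um


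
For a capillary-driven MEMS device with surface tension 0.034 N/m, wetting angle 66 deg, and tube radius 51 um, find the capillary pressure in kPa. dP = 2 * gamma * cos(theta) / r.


Step 1: cos(66 deg) = 0.4067
Step 2: Convert r to m: r = 51e-6 m
Step 3: dP = 2 * 0.034 * 0.4067 / 51e-6 = 542.3 Pa
Step 4: Convert Pa to kPa (divide by 1000).
dP = 0.54 kPa


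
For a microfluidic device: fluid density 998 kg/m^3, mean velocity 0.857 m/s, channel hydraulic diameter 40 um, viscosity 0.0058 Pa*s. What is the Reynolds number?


Step 1: Convert Dh to meters: Dh = 40e-6 m
Step 2: Re = rho * v * Dh / mu
Re = 998 * 0.857 * 40e-6 / 0.0058
Re = 5.899


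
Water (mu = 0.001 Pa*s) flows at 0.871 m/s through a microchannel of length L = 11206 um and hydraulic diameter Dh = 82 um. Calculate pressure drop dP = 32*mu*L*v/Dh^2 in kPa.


Step 1: Convert to SI: L = 11206e-6 m, Dh = 82e-6 m
Step 2: dP = 32 * 0.001 * 11206e-6 * 0.871 / (82e-6)^2
Step 3: dP = 46450.57 Pa
Step 4: Convert to kPa: dP = 46.45 kPa


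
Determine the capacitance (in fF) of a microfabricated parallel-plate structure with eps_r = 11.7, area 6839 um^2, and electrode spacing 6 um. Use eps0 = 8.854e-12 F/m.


Step 1: Convert area to m^2: A = 6839e-12 m^2
Step 2: Convert gap to m: d = 6e-6 m
Step 3: C = eps0 * eps_r * A / d
C = 8.854e-12 * 11.7 * 6839e-12 / 6e-6
Step 4: Convert to fF (multiply by 1e15).
C = 118.08 fF


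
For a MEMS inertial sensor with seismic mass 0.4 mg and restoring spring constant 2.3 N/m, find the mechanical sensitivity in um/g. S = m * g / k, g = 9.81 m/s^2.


Step 1: Convert mass: m = 0.4 mg = 4.00e-07 kg
Step 2: S = m * g / k = 4.00e-07 * 9.81 / 2.3
Step 3: S = 1.71e-06 m/g
Step 4: Convert to um/g: S = 1.706 um/g


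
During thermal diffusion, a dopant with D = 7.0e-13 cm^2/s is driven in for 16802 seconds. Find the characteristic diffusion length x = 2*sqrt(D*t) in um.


Step 1: Compute D*t = 7.0e-13 * 16802 = 1.17614e-08 cm^2
Step 2: sqrt(D*t) = 1.0845e-04 cm
Step 3: x = 2 * 1.0845e-04 cm = 2.169e-04 cm
Step 4: Convert to um (1 cm = 1e4 um): x = 2.169 um


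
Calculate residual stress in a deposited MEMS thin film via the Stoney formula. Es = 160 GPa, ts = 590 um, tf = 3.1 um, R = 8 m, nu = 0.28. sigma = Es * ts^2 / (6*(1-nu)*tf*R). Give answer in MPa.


Step 1: Compute numerator: Es * ts^2 = 160 * 590^2 = 55696000 (GPa*um^2)
Step 2: Compute denominator (R in um): 6*(1-nu)*tf*R = 6*0.72*3.1*8e6 = 107136000.0 (um^2)
Step 3: sigma (GPa) = 55696000 / 107136000.0 = 5.19863e-01 GPa
Step 4: Convert to MPa (x1000): sigma = 519.9 MPa


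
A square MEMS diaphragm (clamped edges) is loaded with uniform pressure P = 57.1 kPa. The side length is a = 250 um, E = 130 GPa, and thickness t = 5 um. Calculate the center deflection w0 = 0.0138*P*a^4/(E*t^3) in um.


Step 1: Convert pressure to compatible units (E is in GPa, so P in GPa).
P = 57.1 kPa = 57.1e-6 GPa
Step 2: Compute numerator: 0.0138 * P * a^4.
a^4 = 250^4 = 3906250000
numerator = 0.0138 * 57.1e-6 * 3906250000 = 3.07805e+03
Step 3: Compute denominator: E * t^3 = 130 * 5^3 = 16250
Step 4: w0 = numerator / denominator = 3.07805e+03 / 16250 = 0.1894 um


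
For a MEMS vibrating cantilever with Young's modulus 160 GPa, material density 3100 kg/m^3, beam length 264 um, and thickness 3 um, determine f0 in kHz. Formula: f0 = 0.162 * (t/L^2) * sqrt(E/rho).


Step 1: Convert units to SI.
t_SI = 3e-6 m, L_SI = 264e-6 m
Step 2: Calculate sqrt(E/rho).
sqrt(160e9 / 3100) = 7184.21 m/s
Step 3: Compute f0.
f0 = 0.162 * 3e-6 / (264e-6)^2 * 7184.21 = 50096.5 Hz = 50.1 kHz


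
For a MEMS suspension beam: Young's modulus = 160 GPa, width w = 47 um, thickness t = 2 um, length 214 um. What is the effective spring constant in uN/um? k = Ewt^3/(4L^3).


Step 1: Convert E to consistent units (1 GPa = 1000 uN/um^2).
E = 160 GPa = 160000 uN/um^2
Step 2: Compute t^3 = 2^3 = 8
Step 3: Compute L^3 = 214^3 = 9800344
Step 4: k = 160000 * 47 * 8 / (4 * 9800344)
k = 1.5346 uN/um


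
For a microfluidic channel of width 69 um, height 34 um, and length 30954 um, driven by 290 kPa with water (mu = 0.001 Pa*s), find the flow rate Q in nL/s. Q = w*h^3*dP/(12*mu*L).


Step 1: Convert all dimensions to SI (meters).
w = 69e-6 m, h = 34e-6 m, L = 30954e-6 m, dP = 290e3 Pa
Step 2: Q = w * h^3 * dP / (12 * mu * L)
Q = 69e-6 * (34e-6)^3 * 290e3 / (12 * 0.001 * 30954e-6) = 2.11731666e-09 m^3/s
Step 3: Convert Q from m^3/s to nL/s (1 m^3 = 1e12 nL, so multiply by 1e12).
Q = 2117.317 nL/s


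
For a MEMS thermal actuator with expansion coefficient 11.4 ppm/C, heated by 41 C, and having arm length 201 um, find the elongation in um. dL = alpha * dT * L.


Step 1: Convert CTE: alpha = 11.4 ppm/C = 11.4e-6 /C
Step 2: dL = 11.4e-6 * 41 * 201
dL = 0.0939 um


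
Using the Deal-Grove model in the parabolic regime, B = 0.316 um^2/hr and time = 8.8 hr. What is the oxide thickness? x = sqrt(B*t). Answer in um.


Step 1: Compute B*t = 0.316 * 8.8 = 2.7808
Step 2: x = sqrt(2.7808)
x = 1.668 um


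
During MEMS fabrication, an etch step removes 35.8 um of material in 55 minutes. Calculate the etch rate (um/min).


Step 1: Etch rate = depth / time
Step 2: rate = 35.8 / 55
rate = 0.651 um/min


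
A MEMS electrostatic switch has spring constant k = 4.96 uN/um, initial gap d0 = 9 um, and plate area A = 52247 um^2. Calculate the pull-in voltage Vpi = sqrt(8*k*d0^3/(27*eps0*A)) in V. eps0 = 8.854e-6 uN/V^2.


Step 1: Compute numerator: 8 * k * d0^3 = 8 * 4.96 * 9^3 = 28926.72
Step 2: Compute denominator: 27 * eps0 * A = 27 * 8.854e-6 * 52247 = 12.490063
Step 3: Vpi = sqrt(28926.72 / 12.490063)
Vpi = 48.12 V


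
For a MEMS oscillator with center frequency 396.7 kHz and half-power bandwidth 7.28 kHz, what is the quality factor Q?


Step 1: Q = f0 / bandwidth
Step 2: Q = 396.7 / 7.28
Q = 54.5


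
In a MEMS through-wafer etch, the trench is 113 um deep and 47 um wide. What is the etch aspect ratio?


Step 1: AR = depth / width
Step 2: AR = 113 / 47
AR = 2.4


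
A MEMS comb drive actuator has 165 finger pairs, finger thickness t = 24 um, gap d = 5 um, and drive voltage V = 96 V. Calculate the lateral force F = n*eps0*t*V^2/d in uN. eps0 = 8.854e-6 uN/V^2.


Step 1: Parameters: n=165, eps0=8.854e-6 uN/V^2, t=24 um, V=96 V, d=5 um
Step 2: V^2 = 9216
Step 3: F = 165 * 8.854e-6 * 24 * 9216 / 5
F = 64.626 uN


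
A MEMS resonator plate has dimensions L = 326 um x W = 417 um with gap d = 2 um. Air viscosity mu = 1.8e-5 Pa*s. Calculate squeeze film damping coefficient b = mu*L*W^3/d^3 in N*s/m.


Step 1: Convert to SI.
L = 326e-6 m, W = 417e-6 m, d = 2e-6 m
Step 2: W^3 = (417e-6)^3 = 7.25e-11 m^3
Step 3: d^3 = (2e-6)^3 = 8.00e-18 m^3
Step 4: b = 1.8e-5 * 326e-6 * 7.25e-11 / 8.00e-18
b = 5.32e-02 N*s/m


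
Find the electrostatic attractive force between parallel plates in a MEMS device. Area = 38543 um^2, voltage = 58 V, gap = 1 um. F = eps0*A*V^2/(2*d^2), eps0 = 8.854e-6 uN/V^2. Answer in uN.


Step 1: Identify parameters.
eps0 = 8.854e-6 uN/V^2, A = 38543 um^2, V = 58 V, d = 1 um
Step 2: Compute V^2 = 58^2 = 3364
Step 3: Compute d^2 = 1^2 = 1
Step 4: F = 0.5 * 8.854e-6 * 38543 * 3364 / 1
F = 573.999 uN


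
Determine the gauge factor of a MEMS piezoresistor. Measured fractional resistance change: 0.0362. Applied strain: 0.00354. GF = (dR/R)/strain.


Step 1: Identify values.
dR/R = 0.0362, strain = 0.00354
Step 2: GF = (dR/R) / strain = 0.0362 / 0.00354
GF = 10.2


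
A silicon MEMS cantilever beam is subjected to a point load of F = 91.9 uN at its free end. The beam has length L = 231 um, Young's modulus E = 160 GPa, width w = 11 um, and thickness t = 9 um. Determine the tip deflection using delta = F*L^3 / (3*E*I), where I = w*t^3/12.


Step 1: Calculate the second moment of area.
I = w * t^3 / 12 = 11 * 9^3 / 12 = 668.25 um^4
Step 2: Convert E to consistent units (1 GPa = 1000 uN/um^2).
E = 160 GPa = 160000 uN/um^2
Step 3: Calculate tip deflection.
delta = F * L^3 / (3 * E * I)
delta = 91.9 * 231^3 / (3 * 160000 * 668.25)
delta = 3.5316 um


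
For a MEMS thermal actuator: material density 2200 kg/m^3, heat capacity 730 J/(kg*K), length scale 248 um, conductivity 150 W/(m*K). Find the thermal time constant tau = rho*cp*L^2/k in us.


Step 1: Convert L to m: L = 248e-6 m
Step 2: L^2 = (248e-6)^2 = 6.1504e-08 m^2
Step 3: tau = 2200 * 730 * 6.1504e-08 / 150 = 6.5850283e-04 s
Step 4: Convert to microseconds (multiply by 1e6).
tau = 658.503 us


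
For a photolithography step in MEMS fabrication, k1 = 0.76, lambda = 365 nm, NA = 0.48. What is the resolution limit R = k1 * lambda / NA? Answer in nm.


Step 1: Identify values: k1 = 0.76, lambda = 365 nm, NA = 0.48
Step 2: R = k1 * lambda / NA
R = 0.76 * 365 / 0.48
R = 577.9 nm


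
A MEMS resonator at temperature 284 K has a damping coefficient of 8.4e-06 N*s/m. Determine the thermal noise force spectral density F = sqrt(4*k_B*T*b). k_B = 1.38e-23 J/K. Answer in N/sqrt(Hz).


Step 1: Compute 4 * k_B * T * b
= 4 * 1.38e-23 * 284 * 8.4e-06
= 1.3169e-25 N^2/Hz
Step 2: F_noise = sqrt(1.3169e-25)
F_noise = 3.63e-13 N/sqrt(Hz)


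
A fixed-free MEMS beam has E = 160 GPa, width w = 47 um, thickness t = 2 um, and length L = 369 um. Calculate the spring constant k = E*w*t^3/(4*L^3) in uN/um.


Step 1: Convert E to consistent units (1 GPa = 1000 uN/um^2).
E = 160 GPa = 160000 uN/um^2
Step 2: Compute t^3 = 2^3 = 8
Step 3: Compute L^3 = 369^3 = 50243409
Step 4: k = 160000 * 47 * 8 / (4 * 50243409)
k = 0.2993 uN/um


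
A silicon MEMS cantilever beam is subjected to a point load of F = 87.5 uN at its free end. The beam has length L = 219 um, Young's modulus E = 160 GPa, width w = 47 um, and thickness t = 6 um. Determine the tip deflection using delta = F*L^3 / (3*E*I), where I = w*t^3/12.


Step 1: Calculate the second moment of area.
I = w * t^3 / 12 = 47 * 6^3 / 12 = 846.0 um^4
Step 2: Convert E to consistent units (1 GPa = 1000 uN/um^2).
E = 160 GPa = 160000 uN/um^2
Step 3: Calculate tip deflection.
delta = F * L^3 / (3 * E * I)
delta = 87.5 * 219^3 / (3 * 160000 * 846.0)
delta = 2.2632 um


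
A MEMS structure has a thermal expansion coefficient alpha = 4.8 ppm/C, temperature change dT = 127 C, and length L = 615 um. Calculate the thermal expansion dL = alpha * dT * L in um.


Step 1: Convert CTE: alpha = 4.8 ppm/C = 4.8e-6 /C
Step 2: dL = 4.8e-6 * 127 * 615
dL = 0.3749 um


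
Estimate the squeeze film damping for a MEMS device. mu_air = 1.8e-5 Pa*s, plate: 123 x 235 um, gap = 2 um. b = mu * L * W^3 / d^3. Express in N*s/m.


Step 1: Convert to SI.
L = 123e-6 m, W = 235e-6 m, d = 2e-6 m
Step 2: W^3 = (235e-6)^3 = 1.30e-11 m^3
Step 3: d^3 = (2e-6)^3 = 8.00e-18 m^3
Step 4: b = 1.8e-5 * 123e-6 * 1.30e-11 / 8.00e-18
b = 3.59e-03 N*s/m


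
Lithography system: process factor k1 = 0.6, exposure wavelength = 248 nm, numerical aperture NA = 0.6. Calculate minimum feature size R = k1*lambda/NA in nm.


Step 1: Identify values: k1 = 0.6, lambda = 248 nm, NA = 0.6
Step 2: R = k1 * lambda / NA
R = 0.6 * 248 / 0.6
R = 248.0 nm


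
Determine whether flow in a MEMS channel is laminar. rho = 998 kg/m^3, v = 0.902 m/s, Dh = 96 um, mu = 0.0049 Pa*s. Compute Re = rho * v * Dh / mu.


Step 1: Convert Dh to meters: Dh = 96e-6 m
Step 2: Re = rho * v * Dh / mu
Re = 998 * 0.902 * 96e-6 / 0.0049
Re = 17.636
Since Re = 17.636 is below ~2300, the flow is laminar.


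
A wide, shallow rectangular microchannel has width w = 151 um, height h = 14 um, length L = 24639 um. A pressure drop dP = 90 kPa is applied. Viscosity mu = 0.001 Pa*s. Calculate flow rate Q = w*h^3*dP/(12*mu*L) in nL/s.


Step 1: Convert all dimensions to SI (meters).
w = 151e-6 m, h = 14e-6 m, L = 24639e-6 m, dP = 90e3 Pa
Step 2: Q = w * h^3 * dP / (12 * mu * L)
Q = 151e-6 * (14e-6)^3 * 90e3 / (12 * 0.001 * 24639e-6) = 1.2612444e-10 m^3/s
Step 3: Convert Q from m^3/s to nL/s (1 m^3 = 1e12 nL, so multiply by 1e12).
Q = 126.124 nL/s


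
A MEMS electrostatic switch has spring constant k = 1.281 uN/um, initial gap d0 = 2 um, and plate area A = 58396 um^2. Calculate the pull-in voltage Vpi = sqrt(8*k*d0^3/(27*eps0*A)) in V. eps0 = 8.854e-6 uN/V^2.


Step 1: Compute numerator: 8 * k * d0^3 = 8 * 1.281 * 2^3 = 81.984
Step 2: Compute denominator: 27 * eps0 * A = 27 * 8.854e-6 * 58396 = 13.960031
Step 3: Vpi = sqrt(81.984 / 13.960031)
Vpi = 2.42 V


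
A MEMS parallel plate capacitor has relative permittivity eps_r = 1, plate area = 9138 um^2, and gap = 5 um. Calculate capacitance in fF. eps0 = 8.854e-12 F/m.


Step 1: Convert area to m^2: A = 9138e-12 m^2
Step 2: Convert gap to m: d = 5e-6 m
Step 3: C = eps0 * eps_r * A / d
C = 8.854e-12 * 1 * 9138e-12 / 5e-6
Step 4: Convert to fF (multiply by 1e15).
C = 16.18 fF


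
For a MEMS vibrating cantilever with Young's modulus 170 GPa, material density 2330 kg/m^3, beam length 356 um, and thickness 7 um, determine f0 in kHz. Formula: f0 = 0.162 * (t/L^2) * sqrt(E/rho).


Step 1: Convert units to SI.
t_SI = 7e-6 m, L_SI = 356e-6 m
Step 2: Calculate sqrt(E/rho).
sqrt(170e9 / 2330) = 8541.74 m/s
Step 3: Compute f0.
f0 = 0.162 * 7e-6 / (356e-6)^2 * 8541.74 = 76429.2 Hz = 76.43 kHz


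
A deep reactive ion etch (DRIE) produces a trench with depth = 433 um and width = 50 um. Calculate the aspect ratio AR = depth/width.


Step 1: AR = depth / width
Step 2: AR = 433 / 50
AR = 8.7


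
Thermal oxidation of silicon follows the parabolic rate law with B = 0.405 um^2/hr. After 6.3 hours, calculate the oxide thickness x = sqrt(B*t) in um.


Step 1: Compute B*t = 0.405 * 6.3 = 2.5515
Step 2: x = sqrt(2.5515)
x = 1.597 um


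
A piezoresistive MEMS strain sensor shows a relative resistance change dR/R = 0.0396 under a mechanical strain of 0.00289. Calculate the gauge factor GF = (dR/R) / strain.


Step 1: Identify values.
dR/R = 0.0396, strain = 0.00289
Step 2: GF = (dR/R) / strain = 0.0396 / 0.00289
GF = 13.7


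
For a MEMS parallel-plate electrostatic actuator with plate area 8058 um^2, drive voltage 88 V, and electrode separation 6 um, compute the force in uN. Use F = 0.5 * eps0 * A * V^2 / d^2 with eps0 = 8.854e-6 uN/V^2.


Step 1: Identify parameters.
eps0 = 8.854e-6 uN/V^2, A = 8058 um^2, V = 88 V, d = 6 um
Step 2: Compute V^2 = 88^2 = 7744
Step 3: Compute d^2 = 6^2 = 36
Step 4: F = 0.5 * 8.854e-6 * 8058 * 7744 / 36
F = 7.674 uN


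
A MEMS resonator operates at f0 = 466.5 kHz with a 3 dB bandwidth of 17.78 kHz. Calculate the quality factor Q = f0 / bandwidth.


Step 1: Q = f0 / bandwidth
Step 2: Q = 466.5 / 17.78
Q = 26.2


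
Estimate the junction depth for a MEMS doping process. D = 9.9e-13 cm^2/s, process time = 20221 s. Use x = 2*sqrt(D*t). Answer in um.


Step 1: Compute D*t = 9.9e-13 * 20221 = 2.001879e-08 cm^2
Step 2: sqrt(D*t) = 1.4149e-04 cm
Step 3: x = 2 * 1.4149e-04 cm = 2.8298e-04 cm
Step 4: Convert to um (1 cm = 1e4 um): x = 2.83 um


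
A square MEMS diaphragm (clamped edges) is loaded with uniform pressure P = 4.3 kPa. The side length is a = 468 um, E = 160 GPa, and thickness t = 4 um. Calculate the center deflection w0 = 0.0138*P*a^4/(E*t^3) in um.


Step 1: Convert pressure to compatible units (E is in GPa, so P in GPa).
P = 4.3 kPa = 4.3e-6 GPa
Step 2: Compute numerator: 0.0138 * P * a^4.
a^4 = 468^4 = 47971512576
numerator = 0.0138 * 4.3e-6 * 47971512576 = 2.8466e+03
Step 3: Compute denominator: E * t^3 = 160 * 4^3 = 10240
Step 4: w0 = numerator / denominator = 2.8466e+03 / 10240 = 0.278 um


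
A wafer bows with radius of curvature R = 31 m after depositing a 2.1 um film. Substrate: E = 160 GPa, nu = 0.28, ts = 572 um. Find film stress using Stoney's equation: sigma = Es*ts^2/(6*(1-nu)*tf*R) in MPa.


Step 1: Compute numerator: Es * ts^2 = 160 * 572^2 = 52349440 (GPa*um^2)
Step 2: Compute denominator (R in um): 6*(1-nu)*tf*R = 6*0.72*2.1*31e6 = 281232000.0 (um^2)
Step 3: sigma (GPa) = 52349440 / 281232000.0 = 1.86143e-01 GPa
Step 4: Convert to MPa (x1000): sigma = 186.1 MPa


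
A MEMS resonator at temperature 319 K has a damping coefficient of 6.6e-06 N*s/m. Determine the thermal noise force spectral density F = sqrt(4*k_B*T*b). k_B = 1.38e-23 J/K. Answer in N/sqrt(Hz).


Step 1: Compute 4 * k_B * T * b
= 4 * 1.38e-23 * 319 * 6.6e-06
= 1.1622e-25 N^2/Hz
Step 2: F_noise = sqrt(1.1622e-25)
F_noise = 3.41e-13 N/sqrt(Hz)


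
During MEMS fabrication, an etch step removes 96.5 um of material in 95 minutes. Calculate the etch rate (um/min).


Step 1: Etch rate = depth / time
Step 2: rate = 96.5 / 95
rate = 1.016 um/min


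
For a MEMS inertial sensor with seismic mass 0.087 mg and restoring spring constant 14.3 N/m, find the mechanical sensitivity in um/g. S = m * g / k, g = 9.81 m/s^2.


Step 1: Convert mass: m = 0.087 mg = 8.70e-08 kg
Step 2: S = m * g / k = 8.70e-08 * 9.81 / 14.3
Step 3: S = 5.97e-08 m/g
Step 4: Convert to um/g: S = 0.06 um/g


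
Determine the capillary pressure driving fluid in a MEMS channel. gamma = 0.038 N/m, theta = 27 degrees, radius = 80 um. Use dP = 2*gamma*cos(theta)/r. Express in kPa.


Step 1: cos(27 deg) = 0.891
Step 2: Convert r to m: r = 80e-6 m
Step 3: dP = 2 * 0.038 * 0.891 / 80e-6 = 846.5 Pa
Step 4: Convert Pa to kPa (divide by 1000).
dP = 0.85 kPa


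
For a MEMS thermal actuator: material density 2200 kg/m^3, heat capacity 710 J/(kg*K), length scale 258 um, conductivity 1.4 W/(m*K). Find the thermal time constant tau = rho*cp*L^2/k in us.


Step 1: Convert L to m: L = 258e-6 m
Step 2: L^2 = (258e-6)^2 = 6.6564e-08 m^2
Step 3: tau = 2200 * 710 * 6.6564e-08 / 1.4 = 7.426640571e-02 s
Step 4: Convert to microseconds (multiply by 1e6).
tau = 74266.406 us


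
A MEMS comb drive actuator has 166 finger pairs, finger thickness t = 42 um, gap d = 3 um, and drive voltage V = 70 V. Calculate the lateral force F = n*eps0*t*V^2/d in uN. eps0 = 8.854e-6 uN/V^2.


Step 1: Parameters: n=166, eps0=8.854e-6 uN/V^2, t=42 um, V=70 V, d=3 um
Step 2: V^2 = 4900
Step 3: F = 166 * 8.854e-6 * 42 * 4900 / 3
F = 100.826 uN


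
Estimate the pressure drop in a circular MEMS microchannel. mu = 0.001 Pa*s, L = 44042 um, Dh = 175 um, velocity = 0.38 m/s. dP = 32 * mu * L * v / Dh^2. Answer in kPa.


Step 1: Convert to SI: L = 44042e-6 m, Dh = 175e-6 m
Step 2: dP = 32 * 0.001 * 44042e-6 * 0.38 / (175e-6)^2
Step 3: dP = 17487.37 Pa
Step 4: Convert to kPa: dP = 17.49 kPa


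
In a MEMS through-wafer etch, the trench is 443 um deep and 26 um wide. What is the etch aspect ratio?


Step 1: AR = depth / width
Step 2: AR = 443 / 26
AR = 17.0


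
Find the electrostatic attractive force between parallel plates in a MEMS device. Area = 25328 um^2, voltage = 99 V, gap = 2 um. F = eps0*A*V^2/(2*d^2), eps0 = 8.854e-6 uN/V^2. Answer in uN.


Step 1: Identify parameters.
eps0 = 8.854e-6 uN/V^2, A = 25328 um^2, V = 99 V, d = 2 um
Step 2: Compute V^2 = 99^2 = 9801
Step 3: Compute d^2 = 2^2 = 4
Step 4: F = 0.5 * 8.854e-6 * 25328 * 9801 / 4
F = 274.739 uN


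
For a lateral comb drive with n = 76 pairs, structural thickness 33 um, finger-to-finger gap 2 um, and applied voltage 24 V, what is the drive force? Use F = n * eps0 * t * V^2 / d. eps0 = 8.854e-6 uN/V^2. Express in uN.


Step 1: Parameters: n=76, eps0=8.854e-6 uN/V^2, t=33 um, V=24 V, d=2 um
Step 2: V^2 = 576
Step 3: F = 76 * 8.854e-6 * 33 * 576 / 2
F = 6.395 uN


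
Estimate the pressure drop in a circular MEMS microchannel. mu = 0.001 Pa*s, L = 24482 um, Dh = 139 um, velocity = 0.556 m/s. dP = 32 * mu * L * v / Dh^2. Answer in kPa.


Step 1: Convert to SI: L = 24482e-6 m, Dh = 139e-6 m
Step 2: dP = 32 * 0.001 * 24482e-6 * 0.556 / (139e-6)^2
Step 3: dP = 22544.58 Pa
Step 4: Convert to kPa: dP = 22.54 kPa


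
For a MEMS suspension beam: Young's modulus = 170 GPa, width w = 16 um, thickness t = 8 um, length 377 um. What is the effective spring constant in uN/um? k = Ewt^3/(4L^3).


Step 1: Convert E to consistent units (1 GPa = 1000 uN/um^2).
E = 170 GPa = 170000 uN/um^2
Step 2: Compute t^3 = 8^3 = 512
Step 3: Compute L^3 = 377^3 = 53582633
Step 4: k = 170000 * 16 * 512 / (4 * 53582633)
k = 6.4976 uN/um


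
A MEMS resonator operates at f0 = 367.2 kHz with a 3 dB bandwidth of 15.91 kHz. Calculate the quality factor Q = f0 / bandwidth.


Step 1: Q = f0 / bandwidth
Step 2: Q = 367.2 / 15.91
Q = 23.1


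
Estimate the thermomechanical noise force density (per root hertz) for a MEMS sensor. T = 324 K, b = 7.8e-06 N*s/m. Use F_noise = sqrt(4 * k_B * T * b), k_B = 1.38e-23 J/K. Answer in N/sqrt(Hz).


Step 1: Compute 4 * k_B * T * b
= 4 * 1.38e-23 * 324 * 7.8e-06
= 1.3950e-25 N^2/Hz
Step 2: F_noise = sqrt(1.3950e-25)
F_noise = 3.73e-13 N/sqrt(Hz)


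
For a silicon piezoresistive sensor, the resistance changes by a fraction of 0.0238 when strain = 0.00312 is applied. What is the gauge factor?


Step 1: Identify values.
dR/R = 0.0238, strain = 0.00312
Step 2: GF = (dR/R) / strain = 0.0238 / 0.00312
GF = 7.6


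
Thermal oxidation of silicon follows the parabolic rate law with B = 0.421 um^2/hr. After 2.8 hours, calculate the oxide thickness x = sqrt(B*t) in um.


Step 1: Compute B*t = 0.421 * 2.8 = 1.1788
Step 2: x = sqrt(1.1788)
x = 1.086 um


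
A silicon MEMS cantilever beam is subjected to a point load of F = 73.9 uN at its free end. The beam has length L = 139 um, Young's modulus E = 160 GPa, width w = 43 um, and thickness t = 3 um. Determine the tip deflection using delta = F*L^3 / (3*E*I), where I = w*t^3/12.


Step 1: Calculate the second moment of area.
I = w * t^3 / 12 = 43 * 3^3 / 12 = 96.75 um^4
Step 2: Convert E to consistent units (1 GPa = 1000 uN/um^2).
E = 160 GPa = 160000 uN/um^2
Step 3: Calculate tip deflection.
delta = F * L^3 / (3 * E * I)
delta = 73.9 * 139^3 / (3 * 160000 * 96.75)
delta = 4.2736 um


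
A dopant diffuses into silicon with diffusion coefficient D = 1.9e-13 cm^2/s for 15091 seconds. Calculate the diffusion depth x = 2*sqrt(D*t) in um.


Step 1: Compute D*t = 1.9e-13 * 15091 = 2.86729e-09 cm^2
Step 2: sqrt(D*t) = 5.35471e-05 cm
Step 3: x = 2 * 5.35471e-05 cm = 1.070942e-04 cm
Step 4: Convert to um (1 cm = 1e4 um): x = 1.071 um


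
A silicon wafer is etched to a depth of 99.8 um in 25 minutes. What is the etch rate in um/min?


Step 1: Etch rate = depth / time
Step 2: rate = 99.8 / 25
rate = 3.992 um/min


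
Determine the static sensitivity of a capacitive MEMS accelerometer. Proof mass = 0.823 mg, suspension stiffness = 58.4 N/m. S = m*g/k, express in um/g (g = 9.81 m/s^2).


Step 1: Convert mass: m = 0.823 mg = 8.23e-07 kg
Step 2: S = m * g / k = 8.23e-07 * 9.81 / 58.4
Step 3: S = 1.38e-07 m/g
Step 4: Convert to um/g: S = 0.138 um/g


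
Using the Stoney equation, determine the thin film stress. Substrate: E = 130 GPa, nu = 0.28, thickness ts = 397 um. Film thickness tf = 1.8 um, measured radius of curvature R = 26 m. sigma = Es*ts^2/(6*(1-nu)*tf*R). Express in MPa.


Step 1: Compute numerator: Es * ts^2 = 130 * 397^2 = 20489170 (GPa*um^2)
Step 2: Compute denominator (R in um): 6*(1-nu)*tf*R = 6*0.72*1.8*26e6 = 202176000.0 (um^2)
Step 3: sigma (GPa) = 20489170 / 202176000.0 = 1.01343e-01 GPa
Step 4: Convert to MPa (x1000): sigma = 101.3 MPa


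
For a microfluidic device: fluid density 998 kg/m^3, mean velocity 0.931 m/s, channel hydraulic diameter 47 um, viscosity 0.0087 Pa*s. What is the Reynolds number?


Step 1: Convert Dh to meters: Dh = 47e-6 m
Step 2: Re = rho * v * Dh / mu
Re = 998 * 0.931 * 47e-6 / 0.0087
Re = 5.019


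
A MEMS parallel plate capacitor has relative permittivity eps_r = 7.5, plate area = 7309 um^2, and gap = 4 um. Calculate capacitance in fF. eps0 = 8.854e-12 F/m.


Step 1: Convert area to m^2: A = 7309e-12 m^2
Step 2: Convert gap to m: d = 4e-6 m
Step 3: C = eps0 * eps_r * A / d
C = 8.854e-12 * 7.5 * 7309e-12 / 4e-6
Step 4: Convert to fF (multiply by 1e15).
C = 121.34 fF


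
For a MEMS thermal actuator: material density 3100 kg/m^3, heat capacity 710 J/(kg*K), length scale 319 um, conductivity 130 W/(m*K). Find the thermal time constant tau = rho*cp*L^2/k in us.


Step 1: Convert L to m: L = 319e-6 m
Step 2: L^2 = (319e-6)^2 = 1.01761e-07 m^2
Step 3: tau = 3100 * 710 * 1.01761e-07 / 130 = 1.72289201e-03 s
Step 4: Convert to microseconds (multiply by 1e6).
tau = 1722.892 us


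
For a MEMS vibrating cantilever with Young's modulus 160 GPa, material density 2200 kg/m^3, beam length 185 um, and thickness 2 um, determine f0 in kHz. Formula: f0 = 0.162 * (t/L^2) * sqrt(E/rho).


Step 1: Convert units to SI.
t_SI = 2e-6 m, L_SI = 185e-6 m
Step 2: Calculate sqrt(E/rho).
sqrt(160e9 / 2200) = 8528.03 m/s
Step 3: Compute f0.
f0 = 0.162 * 2e-6 / (185e-6)^2 * 8528.03 = 80732.8 Hz = 80.73 kHz


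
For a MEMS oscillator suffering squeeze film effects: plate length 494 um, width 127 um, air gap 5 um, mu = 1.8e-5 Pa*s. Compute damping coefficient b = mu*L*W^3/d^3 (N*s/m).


Step 1: Convert to SI.
L = 494e-6 m, W = 127e-6 m, d = 5e-6 m
Step 2: W^3 = (127e-6)^3 = 2.05e-12 m^3
Step 3: d^3 = (5e-6)^3 = 1.25e-16 m^3
Step 4: b = 1.8e-5 * 494e-6 * 2.05e-12 / 1.25e-16
b = 1.46e-04 N*s/m


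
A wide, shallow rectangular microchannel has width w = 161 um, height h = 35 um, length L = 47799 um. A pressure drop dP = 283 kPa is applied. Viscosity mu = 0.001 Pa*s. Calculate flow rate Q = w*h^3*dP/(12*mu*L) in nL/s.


Step 1: Convert all dimensions to SI (meters).
w = 161e-6 m, h = 35e-6 m, L = 47799e-6 m, dP = 283e3 Pa
Step 2: Q = w * h^3 * dP / (12 * mu * L)
Q = 161e-6 * (35e-6)^3 * 283e3 / (12 * 0.001 * 47799e-6) = 3.40577841e-09 m^3/s
Step 3: Convert Q from m^3/s to nL/s (1 m^3 = 1e12 nL, so multiply by 1e12).
Q = 3405.778 nL/s


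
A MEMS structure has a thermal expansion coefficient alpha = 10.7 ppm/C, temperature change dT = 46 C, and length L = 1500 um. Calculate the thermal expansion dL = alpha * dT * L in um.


Step 1: Convert CTE: alpha = 10.7 ppm/C = 10.7e-6 /C
Step 2: dL = 10.7e-6 * 46 * 1500
dL = 0.7383 um


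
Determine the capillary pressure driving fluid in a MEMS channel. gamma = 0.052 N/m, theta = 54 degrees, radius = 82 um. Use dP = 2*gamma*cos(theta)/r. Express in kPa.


Step 1: cos(54 deg) = 0.5878
Step 2: Convert r to m: r = 82e-6 m
Step 3: dP = 2 * 0.052 * 0.5878 / 82e-6 = 745.5 Pa
Step 4: Convert Pa to kPa (divide by 1000).
dP = 0.75 kPa


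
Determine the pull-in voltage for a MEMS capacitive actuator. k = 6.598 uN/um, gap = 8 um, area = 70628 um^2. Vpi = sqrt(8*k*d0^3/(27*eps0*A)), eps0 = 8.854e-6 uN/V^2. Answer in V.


Step 1: Compute numerator: 8 * k * d0^3 = 8 * 6.598 * 8^3 = 27025.408
Step 2: Compute denominator: 27 * eps0 * A = 27 * 8.854e-6 * 70628 = 16.884188
Step 3: Vpi = sqrt(27025.408 / 16.884188)
Vpi = 40.01 V


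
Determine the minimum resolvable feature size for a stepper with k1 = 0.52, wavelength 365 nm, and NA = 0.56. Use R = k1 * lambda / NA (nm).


Step 1: Identify values: k1 = 0.52, lambda = 365 nm, NA = 0.56
Step 2: R = k1 * lambda / NA
R = 0.52 * 365 / 0.56
R = 338.9 nm


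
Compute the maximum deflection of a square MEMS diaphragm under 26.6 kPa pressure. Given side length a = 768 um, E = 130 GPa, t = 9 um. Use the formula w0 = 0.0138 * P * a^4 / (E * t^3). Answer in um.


Step 1: Convert pressure to compatible units (E is in GPa, so P in GPa).
P = 26.6 kPa = 26.6e-6 GPa
Step 2: Compute numerator: 0.0138 * P * a^4.
a^4 = 768^4 = 347892350976
numerator = 0.0138 * 26.6e-6 * 347892350976 = 1.277043e+05
Step 3: Compute denominator: E * t^3 = 130 * 9^3 = 94770
Step 4: w0 = numerator / denominator = 1.277043e+05 / 94770 = 1.3475 um


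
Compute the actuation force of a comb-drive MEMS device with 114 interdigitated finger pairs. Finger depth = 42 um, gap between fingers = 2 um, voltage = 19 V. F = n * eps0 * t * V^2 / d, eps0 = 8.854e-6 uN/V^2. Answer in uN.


Step 1: Parameters: n=114, eps0=8.854e-6 uN/V^2, t=42 um, V=19 V, d=2 um
Step 2: V^2 = 361
Step 3: F = 114 * 8.854e-6 * 42 * 361 / 2
F = 7.652 uN


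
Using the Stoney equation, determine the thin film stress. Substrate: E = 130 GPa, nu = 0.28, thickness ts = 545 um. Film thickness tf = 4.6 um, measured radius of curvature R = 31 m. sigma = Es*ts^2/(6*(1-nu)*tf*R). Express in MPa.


Step 1: Compute numerator: Es * ts^2 = 130 * 545^2 = 38613250 (GPa*um^2)
Step 2: Compute denominator (R in um): 6*(1-nu)*tf*R = 6*0.72*4.6*31e6 = 616032000.0 (um^2)
Step 3: sigma (GPa) = 38613250 / 616032000.0 = 6.2681e-02 GPa
Step 4: Convert to MPa (x1000): sigma = 62.7 MPa


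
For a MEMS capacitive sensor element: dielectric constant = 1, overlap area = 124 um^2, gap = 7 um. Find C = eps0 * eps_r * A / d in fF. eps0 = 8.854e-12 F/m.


Step 1: Convert area to m^2: A = 124e-12 m^2
Step 2: Convert gap to m: d = 7e-6 m
Step 3: C = eps0 * eps_r * A / d
C = 8.854e-12 * 1 * 124e-12 / 7e-6
Step 4: Convert to fF (multiply by 1e15).
C = 0.16 fF


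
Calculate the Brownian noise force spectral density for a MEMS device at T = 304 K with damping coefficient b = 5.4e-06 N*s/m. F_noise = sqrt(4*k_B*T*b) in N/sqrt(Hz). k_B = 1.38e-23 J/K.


Step 1: Compute 4 * k_B * T * b
= 4 * 1.38e-23 * 304 * 5.4e-06
= 9.0616e-26 N^2/Hz
Step 2: F_noise = sqrt(9.0616e-26)
F_noise = 3.01e-13 N/sqrt(Hz)


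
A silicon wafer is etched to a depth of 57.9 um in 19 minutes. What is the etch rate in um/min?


Step 1: Etch rate = depth / time
Step 2: rate = 57.9 / 19
rate = 3.047 um/min


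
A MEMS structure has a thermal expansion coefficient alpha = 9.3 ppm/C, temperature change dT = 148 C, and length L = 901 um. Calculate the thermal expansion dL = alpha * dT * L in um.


Step 1: Convert CTE: alpha = 9.3 ppm/C = 9.3e-6 /C
Step 2: dL = 9.3e-6 * 148 * 901
dL = 1.2401 um


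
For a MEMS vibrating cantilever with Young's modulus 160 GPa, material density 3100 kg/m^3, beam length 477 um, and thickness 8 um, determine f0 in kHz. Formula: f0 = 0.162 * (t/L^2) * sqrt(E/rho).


Step 1: Convert units to SI.
t_SI = 8e-6 m, L_SI = 477e-6 m
Step 2: Calculate sqrt(E/rho).
sqrt(160e9 / 3100) = 7184.21 m/s
Step 3: Compute f0.
f0 = 0.162 * 8e-6 / (477e-6)^2 * 7184.21 = 40921.1 Hz = 40.92 kHz


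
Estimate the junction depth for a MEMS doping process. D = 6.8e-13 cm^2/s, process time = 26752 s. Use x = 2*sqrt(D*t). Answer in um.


Step 1: Compute D*t = 6.8e-13 * 26752 = 1.819136e-08 cm^2
Step 2: sqrt(D*t) = 1.34875e-04 cm
Step 3: x = 2 * 1.34875e-04 cm = 2.6975e-04 cm
Step 4: Convert to um (1 cm = 1e4 um): x = 2.698 um


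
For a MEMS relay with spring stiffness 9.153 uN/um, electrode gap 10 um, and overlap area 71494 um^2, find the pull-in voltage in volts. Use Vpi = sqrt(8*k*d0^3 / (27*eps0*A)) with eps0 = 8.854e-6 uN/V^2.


Step 1: Compute numerator: 8 * k * d0^3 = 8 * 9.153 * 10^3 = 73224.0
Step 2: Compute denominator: 27 * eps0 * A = 27 * 8.854e-6 * 71494 = 17.091213
Step 3: Vpi = sqrt(73224.0 / 17.091213)
Vpi = 65.45 V


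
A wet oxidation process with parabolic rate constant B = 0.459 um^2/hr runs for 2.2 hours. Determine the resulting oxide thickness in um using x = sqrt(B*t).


Step 1: Compute B*t = 0.459 * 2.2 = 1.0098
Step 2: x = sqrt(1.0098)
x = 1.005 um


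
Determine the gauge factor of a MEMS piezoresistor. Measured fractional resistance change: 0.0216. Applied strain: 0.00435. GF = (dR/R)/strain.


Step 1: Identify values.
dR/R = 0.0216, strain = 0.00435
Step 2: GF = (dR/R) / strain = 0.0216 / 0.00435
GF = 5.0


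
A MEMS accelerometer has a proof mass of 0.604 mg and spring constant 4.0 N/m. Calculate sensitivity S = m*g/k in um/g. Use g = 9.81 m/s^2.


Step 1: Convert mass: m = 0.604 mg = 6.04e-07 kg
Step 2: S = m * g / k = 6.04e-07 * 9.81 / 4.0
Step 3: S = 1.48e-06 m/g
Step 4: Convert to um/g: S = 1.481 um/g


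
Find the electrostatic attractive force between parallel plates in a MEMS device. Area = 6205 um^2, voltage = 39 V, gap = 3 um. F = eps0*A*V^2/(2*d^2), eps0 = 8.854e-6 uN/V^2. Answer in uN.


Step 1: Identify parameters.
eps0 = 8.854e-6 uN/V^2, A = 6205 um^2, V = 39 V, d = 3 um
Step 2: Compute V^2 = 39^2 = 1521
Step 3: Compute d^2 = 3^2 = 9
Step 4: F = 0.5 * 8.854e-6 * 6205 * 1521 / 9
F = 4.642 uN


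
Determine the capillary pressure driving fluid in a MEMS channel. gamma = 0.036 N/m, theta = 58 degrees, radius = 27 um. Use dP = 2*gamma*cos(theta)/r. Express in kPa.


Step 1: cos(58 deg) = 0.5299
Step 2: Convert r to m: r = 27e-6 m
Step 3: dP = 2 * 0.036 * 0.5299 / 27e-6 = 1413.1 Pa
Step 4: Convert Pa to kPa (divide by 1000).
dP = 1.41 kPa


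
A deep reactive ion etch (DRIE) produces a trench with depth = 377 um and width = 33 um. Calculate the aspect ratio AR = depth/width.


Step 1: AR = depth / width
Step 2: AR = 377 / 33
AR = 11.4


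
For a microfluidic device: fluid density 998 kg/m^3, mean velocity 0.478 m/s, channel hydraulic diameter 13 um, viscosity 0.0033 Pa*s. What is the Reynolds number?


Step 1: Convert Dh to meters: Dh = 13e-6 m
Step 2: Re = rho * v * Dh / mu
Re = 998 * 0.478 * 13e-6 / 0.0033
Re = 1.879


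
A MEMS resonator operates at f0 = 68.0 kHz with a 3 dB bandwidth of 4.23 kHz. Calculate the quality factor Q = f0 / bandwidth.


Step 1: Q = f0 / bandwidth
Step 2: Q = 68.0 / 4.23
Q = 16.1


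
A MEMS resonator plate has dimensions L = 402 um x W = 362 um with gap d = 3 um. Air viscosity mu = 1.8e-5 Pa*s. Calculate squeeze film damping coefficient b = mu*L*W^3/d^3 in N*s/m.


Step 1: Convert to SI.
L = 402e-6 m, W = 362e-6 m, d = 3e-6 m
Step 2: W^3 = (362e-6)^3 = 4.74e-11 m^3
Step 3: d^3 = (3e-6)^3 = 2.70e-17 m^3
Step 4: b = 1.8e-5 * 402e-6 * 4.74e-11 / 2.70e-17
b = 1.27e-02 N*s/m


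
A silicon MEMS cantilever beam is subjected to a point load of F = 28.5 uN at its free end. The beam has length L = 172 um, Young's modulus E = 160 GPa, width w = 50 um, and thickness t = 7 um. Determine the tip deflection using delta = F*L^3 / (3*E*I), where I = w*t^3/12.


Step 1: Calculate the second moment of area.
I = w * t^3 / 12 = 50 * 7^3 / 12 = 1429.1667 um^4
Step 2: Convert E to consistent units (1 GPa = 1000 uN/um^2).
E = 160 GPa = 160000 uN/um^2
Step 3: Calculate tip deflection.
delta = F * L^3 / (3 * E * I)
delta = 28.5 * 172^3 / (3 * 160000 * 1429.1667)
delta = 0.2114 um


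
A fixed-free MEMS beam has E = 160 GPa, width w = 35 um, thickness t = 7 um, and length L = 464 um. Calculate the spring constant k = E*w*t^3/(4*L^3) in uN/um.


Step 1: Convert E to consistent units (1 GPa = 1000 uN/um^2).
E = 160 GPa = 160000 uN/um^2
Step 2: Compute t^3 = 7^3 = 343
Step 3: Compute L^3 = 464^3 = 99897344
Step 4: k = 160000 * 35 * 343 / (4 * 99897344)
k = 4.8069 uN/um
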